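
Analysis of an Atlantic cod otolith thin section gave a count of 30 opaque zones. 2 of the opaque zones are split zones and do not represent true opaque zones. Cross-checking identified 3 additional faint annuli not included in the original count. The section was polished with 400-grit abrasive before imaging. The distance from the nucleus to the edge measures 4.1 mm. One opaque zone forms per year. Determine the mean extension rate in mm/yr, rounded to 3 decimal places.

After corrections the count is 30 − 2 + 3 = 31 opaque zones.
4.1 mm over 31 years gives 4.1 / 31 ≈ 0.132 mm/yr.

0.132 mm/yr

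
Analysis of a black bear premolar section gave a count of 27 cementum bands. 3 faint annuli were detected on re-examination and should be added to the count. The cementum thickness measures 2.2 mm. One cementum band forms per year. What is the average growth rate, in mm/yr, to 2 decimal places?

0.07 mm/yr

After corrections the count is 27 + 3 = 30 cementum bands.
Mean rate = 2.2 mm / 30 years ≈ 0.07 mm/yr.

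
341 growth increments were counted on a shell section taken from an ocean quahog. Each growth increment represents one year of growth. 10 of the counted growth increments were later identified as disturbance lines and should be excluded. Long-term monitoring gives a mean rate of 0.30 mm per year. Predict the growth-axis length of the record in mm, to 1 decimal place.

True growth increment count = 341 − 10 = 331.
331 years at 0.30 mm/year gives 0.30 × 331 = 99.3 mm.

99.3 mm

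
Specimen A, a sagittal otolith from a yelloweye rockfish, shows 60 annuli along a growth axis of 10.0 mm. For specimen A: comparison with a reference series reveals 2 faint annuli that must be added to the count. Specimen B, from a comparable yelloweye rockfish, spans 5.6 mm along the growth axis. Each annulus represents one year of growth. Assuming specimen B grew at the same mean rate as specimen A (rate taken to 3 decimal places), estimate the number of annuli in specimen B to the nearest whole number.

Specimen A: true annulus count = 60 + 2 = 62.
A: 10.0 mm over 62 years gives 10.0 / 62 ≈ 0.161 mm/year.
Specimen B: 5.6 mm / 0.161 mm per year = 34.78 years ≈ 35 annuli.

35 annuli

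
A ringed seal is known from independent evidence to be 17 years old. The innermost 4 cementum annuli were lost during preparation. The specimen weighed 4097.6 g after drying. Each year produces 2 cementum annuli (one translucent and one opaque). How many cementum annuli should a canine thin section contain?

With 2 cementum annuli per year, 17 years would produce 17 × 2 = 34 cementum annuli.
Subtracting the 4 cementum annuli not captured gives 34 − 4 = 30 cementum annuli in the record.

30 cementum annuli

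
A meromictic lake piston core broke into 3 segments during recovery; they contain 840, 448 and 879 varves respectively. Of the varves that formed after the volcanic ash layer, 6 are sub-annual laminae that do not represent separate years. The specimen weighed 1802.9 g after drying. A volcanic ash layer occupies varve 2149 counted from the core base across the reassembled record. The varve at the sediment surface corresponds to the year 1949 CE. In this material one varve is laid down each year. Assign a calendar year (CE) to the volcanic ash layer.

1937 CE

Total varves = 840 + 448 + 879 = 2167.
2167 − 2149 = 18 varves lie beyond the volcanic ash layer toward the sediment surface.
Excluding 6 false varves: 18 − 6 = 12.
The varve at the sediment surface is 1949 CE, so the volcanic ash layer dates to 1949 − 12 = 1937 CE.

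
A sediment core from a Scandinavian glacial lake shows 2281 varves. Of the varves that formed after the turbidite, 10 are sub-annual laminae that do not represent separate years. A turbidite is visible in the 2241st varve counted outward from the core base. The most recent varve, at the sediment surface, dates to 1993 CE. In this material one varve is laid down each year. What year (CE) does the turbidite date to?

Between varve 2241 and the sediment surface there are 2281 − 2241 = 40 varves.
40 − 10 false = 30 true varves after the turbidite.
The varve at the sediment surface is 1993 CE, so the turbidite dates to 1993 − 30 = 1963 CE.

1963 CE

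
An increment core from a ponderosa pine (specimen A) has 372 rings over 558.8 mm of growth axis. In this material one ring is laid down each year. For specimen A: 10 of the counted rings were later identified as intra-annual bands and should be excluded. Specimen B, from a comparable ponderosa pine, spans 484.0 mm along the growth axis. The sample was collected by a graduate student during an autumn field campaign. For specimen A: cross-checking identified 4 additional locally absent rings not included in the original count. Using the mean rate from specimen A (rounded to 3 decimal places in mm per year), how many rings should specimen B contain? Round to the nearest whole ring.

Specimen A: adjusted count: 372 − 10 + 4 = 366 rings.
A: Mean rate = 558.8 mm / 366 years ≈ 1.527 mm/yr.
B spans 484.0 / 1.527 = 316.96 years ≈ 317 rings.

317 rings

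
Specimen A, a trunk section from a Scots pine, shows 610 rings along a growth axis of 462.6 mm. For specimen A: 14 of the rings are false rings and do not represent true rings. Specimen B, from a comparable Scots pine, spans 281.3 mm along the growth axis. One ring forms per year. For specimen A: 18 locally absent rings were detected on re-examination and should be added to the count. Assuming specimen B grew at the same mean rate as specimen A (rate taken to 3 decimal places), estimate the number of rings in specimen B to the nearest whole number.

Specimen A: after corrections the count is 610 − 14 + 18 = 614 rings.
A: Extension rate ≈ 462.6 / 614 = 0.753 mm/yr.
For B, 281.3 / 0.753 = 373.57 years ≈ 374 rings.

374 rings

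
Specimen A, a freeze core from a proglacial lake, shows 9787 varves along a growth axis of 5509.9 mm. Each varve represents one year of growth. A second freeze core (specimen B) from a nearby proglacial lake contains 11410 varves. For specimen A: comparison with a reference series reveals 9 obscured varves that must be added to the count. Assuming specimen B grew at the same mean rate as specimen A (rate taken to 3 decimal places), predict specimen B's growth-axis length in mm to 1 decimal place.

Specimen A: correcting the raw count gives 9787 + 9 = 9796 true varves.
A: Extension rate ≈ 5509.9 / 9796 = 0.562 mm per year.
For B, 0.562 mm/year × 11410 years = 6412.4 mm.

6412.4 mm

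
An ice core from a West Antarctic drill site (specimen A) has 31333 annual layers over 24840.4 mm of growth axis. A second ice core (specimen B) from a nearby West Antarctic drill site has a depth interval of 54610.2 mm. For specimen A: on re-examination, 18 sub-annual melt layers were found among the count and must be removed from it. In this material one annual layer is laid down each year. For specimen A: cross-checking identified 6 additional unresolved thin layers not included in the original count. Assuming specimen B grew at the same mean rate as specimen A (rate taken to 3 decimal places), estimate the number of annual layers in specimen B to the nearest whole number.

68865 annual layers

Specimen A: adjusted count: 31333 − 18 + 6 = 31321 annual layers.
A: Extension rate ≈ 24840.4 / 31321 = 0.793 mm per year.
Specimen B: 54610.2 mm / 0.793 mm per year = 68865.32 years ≈ 68865 annual layers.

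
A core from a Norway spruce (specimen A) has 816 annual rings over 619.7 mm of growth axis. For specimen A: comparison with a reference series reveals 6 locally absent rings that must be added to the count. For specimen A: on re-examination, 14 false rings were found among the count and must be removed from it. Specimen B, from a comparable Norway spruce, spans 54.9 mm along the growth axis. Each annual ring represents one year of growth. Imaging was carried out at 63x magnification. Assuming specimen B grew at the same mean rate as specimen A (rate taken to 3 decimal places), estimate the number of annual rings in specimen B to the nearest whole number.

Specimen A: correcting the raw count gives 816 − 14 + 6 = 808 true annual rings.
A: Mean rate = 619.7 mm / 808 years ≈ 0.767 mm/year.
Specimen B: 54.9 mm / 0.767 mm per year = 71.58 years ≈ 72 annual rings.

72 annual rings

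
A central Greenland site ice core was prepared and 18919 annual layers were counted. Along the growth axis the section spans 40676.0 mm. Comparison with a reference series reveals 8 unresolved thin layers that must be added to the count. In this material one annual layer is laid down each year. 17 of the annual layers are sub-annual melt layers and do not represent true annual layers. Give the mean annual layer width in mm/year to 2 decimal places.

True annual layer count = 18919 − 17 + 8 = 18910.
Mean rate = 40676.0 mm / 18910 years ≈ 2.15 mm/year.

2.15 mm/year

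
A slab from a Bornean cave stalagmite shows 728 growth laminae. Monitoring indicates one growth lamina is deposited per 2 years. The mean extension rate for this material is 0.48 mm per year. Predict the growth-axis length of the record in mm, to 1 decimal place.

Multiplying by 2 years per growth lamina: 728 × 2 = 1456 years.
Length ≈ 0.48 × 1456 = 698.9 mm.

698.9 mm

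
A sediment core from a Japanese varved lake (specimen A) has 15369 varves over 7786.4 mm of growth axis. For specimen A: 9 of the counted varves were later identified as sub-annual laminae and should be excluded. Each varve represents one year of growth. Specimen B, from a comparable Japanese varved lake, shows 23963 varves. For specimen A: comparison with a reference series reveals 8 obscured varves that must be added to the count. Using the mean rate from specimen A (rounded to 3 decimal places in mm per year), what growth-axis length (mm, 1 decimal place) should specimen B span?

12149.2 mm

Specimen A: true varve count = 15369 − 9 + 8 = 15368.
A: 7786.4 mm over 15368 years gives 7786.4 / 15368 ≈ 0.507 mm/year.
Length of B = 0.507 × 23963 = 12149.2 mm.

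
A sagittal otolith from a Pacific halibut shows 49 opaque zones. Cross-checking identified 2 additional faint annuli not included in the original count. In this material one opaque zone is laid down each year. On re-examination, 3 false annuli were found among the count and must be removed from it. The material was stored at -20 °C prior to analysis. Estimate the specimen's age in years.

True opaque zone count = 49 − 3 + 2 = 48.
With a one-to-one opaque zone periodicity this is 48 years.

48 years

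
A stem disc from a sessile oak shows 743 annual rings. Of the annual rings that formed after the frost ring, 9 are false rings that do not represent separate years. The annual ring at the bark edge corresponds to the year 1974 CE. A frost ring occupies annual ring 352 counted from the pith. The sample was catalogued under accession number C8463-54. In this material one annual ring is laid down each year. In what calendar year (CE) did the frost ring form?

1592 CE

The frost ring sits at annual ring 352 from the pith, so 743 − 352 = 391 annual rings formed after it.
391 − 9 false = 382 true annual rings after the frost ring.
1974 − 382 = 1592 CE.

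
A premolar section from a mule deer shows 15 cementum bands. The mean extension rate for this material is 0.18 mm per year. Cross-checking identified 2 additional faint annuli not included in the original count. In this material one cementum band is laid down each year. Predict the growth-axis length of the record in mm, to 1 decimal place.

Adjusted count: 15 + 2 = 17 cementum bands.
17 years at 0.18 mm/year gives 0.18 × 17 = 3.1 mm.

3.1 mm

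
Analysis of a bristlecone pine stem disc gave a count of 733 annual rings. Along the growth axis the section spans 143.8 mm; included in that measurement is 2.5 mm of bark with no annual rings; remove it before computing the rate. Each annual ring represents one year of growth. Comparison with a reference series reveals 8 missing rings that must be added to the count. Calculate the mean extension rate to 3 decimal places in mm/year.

0.191 mm/year

Correcting the raw count gives 733 + 8 = 741 true annual rings.
Removing the 2.5 mm offcut leaves 143.8 − 2.5 = 141.3 mm.
141.3 mm over 741 years gives 141.3 / 741 ≈ 0.191 mm/year.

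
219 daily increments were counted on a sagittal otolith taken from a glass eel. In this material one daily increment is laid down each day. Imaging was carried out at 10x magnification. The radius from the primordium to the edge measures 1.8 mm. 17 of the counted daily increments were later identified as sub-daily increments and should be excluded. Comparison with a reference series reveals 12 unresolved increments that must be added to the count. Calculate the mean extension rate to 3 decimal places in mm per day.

After corrections the count is 219 − 17 + 12 = 214 daily increments.
Extension rate ≈ 1.8 / 214 = 0.008 mm per day.

0.008 mm per day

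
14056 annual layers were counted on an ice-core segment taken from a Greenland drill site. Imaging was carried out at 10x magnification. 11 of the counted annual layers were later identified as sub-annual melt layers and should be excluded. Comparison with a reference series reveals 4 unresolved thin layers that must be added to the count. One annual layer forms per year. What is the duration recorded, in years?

Adjusted count: 14056 − 11 + 4 = 14049 annual layers.
One annual layer per year makes the duration 14049 years.

14049 years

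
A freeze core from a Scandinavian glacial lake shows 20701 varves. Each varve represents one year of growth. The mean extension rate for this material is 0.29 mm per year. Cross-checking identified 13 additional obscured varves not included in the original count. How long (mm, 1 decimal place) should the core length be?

Correcting the raw count gives 20701 + 13 = 20714 true varves.
Length ≈ 0.29 × 20714 = 6007.1 mm.

6007.1 mm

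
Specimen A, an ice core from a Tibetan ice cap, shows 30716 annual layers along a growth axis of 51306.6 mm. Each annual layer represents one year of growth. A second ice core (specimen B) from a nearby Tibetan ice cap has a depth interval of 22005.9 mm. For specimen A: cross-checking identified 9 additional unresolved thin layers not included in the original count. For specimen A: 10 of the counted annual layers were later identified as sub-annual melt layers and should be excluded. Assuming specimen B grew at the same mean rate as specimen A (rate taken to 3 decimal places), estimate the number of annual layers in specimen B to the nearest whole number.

Specimen A: after corrections the count is 30716 − 10 + 9 = 30715 annual layers.
A: Extension rate ≈ 51306.6 / 30715 = 1.670 mm/year.
Specimen B: 22005.9 mm / 1.670 mm per year = 13177.19 years ≈ 13177 annual layers.

13177 annual layers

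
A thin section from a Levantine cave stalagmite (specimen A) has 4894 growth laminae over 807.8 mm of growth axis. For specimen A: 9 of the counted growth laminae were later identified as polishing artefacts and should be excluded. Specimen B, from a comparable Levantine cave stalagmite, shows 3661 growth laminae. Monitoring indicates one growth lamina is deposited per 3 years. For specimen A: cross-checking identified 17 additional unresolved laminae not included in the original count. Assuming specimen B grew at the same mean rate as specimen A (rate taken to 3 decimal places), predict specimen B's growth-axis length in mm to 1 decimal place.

Specimen A: correcting the raw count gives 4894 − 9 + 17 = 4902 true growth laminae.
Specimen A: at 3 years per growth lamina, 4902 × 3 = 14706 years.
A: 807.8 mm over 14706 years gives 807.8 / 14706 ≈ 0.055 mm/yr.
Specimen B: multiplying by 3 years per growth lamina: 3661 × 3 = 10983 years. For B, 0.055 mm/year × 10983 years = 604.1 mm.

604.1 mm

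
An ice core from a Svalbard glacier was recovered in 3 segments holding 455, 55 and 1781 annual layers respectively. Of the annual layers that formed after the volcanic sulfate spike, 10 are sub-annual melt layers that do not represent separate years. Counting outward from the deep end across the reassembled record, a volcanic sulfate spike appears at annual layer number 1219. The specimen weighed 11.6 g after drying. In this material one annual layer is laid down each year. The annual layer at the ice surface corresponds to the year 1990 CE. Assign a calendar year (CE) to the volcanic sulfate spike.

928 CE

Total annual layers = 455 + 55 + 1781 = 2291.
Between annual layer 1219 and the ice surface there are 2291 − 1219 = 1072 annual layers.
Excluding 10 false annual layers: 1072 − 10 = 1062.
Counting back 1062 years from 1990 CE places the volcanic sulfate spike in 1990 − 1062 = 928 CE.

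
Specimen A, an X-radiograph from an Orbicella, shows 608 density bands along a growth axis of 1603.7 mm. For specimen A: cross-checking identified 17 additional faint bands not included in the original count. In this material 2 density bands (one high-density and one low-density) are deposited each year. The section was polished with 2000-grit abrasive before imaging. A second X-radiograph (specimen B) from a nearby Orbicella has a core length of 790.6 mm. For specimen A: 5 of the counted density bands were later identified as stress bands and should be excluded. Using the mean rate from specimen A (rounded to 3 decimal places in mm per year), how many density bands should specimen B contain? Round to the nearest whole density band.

306 density bands

Specimen A: after corrections the count is 608 − 5 + 17 = 620 density bands.
Specimen A: 620 density bands at 2 per year is 620 / 2 = 310 years.
A: Mean rate = 1603.7 mm / 310 years ≈ 5.173 mm/yr.
B spans 790.6 / 5.173 = 152.83 years; at 2 density bands per year that is 152.83 × 2 ≈ 306 density bands.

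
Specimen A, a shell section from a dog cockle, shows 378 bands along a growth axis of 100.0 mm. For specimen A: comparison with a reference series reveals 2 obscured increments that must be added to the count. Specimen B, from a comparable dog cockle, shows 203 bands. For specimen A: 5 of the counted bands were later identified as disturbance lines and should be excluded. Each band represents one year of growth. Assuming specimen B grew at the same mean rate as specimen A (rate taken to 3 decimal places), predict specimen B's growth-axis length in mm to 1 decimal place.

54.2 mm

Specimen A: adjusted count: 378 − 5 + 2 = 375 bands.
A: Mean rate = 100.0 mm / 375 years ≈ 0.267 mm/yr.
Length of B = 0.267 × 203 = 54.2 mm.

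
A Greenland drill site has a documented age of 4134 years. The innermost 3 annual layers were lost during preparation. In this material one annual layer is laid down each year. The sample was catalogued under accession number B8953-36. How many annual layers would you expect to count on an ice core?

4131 annual layers

One annual layer per year gives 4134 annual layers over 4134 years.
Subtracting the 3 annual layers not captured gives 4134 − 3 = 4131 annual layers in the record.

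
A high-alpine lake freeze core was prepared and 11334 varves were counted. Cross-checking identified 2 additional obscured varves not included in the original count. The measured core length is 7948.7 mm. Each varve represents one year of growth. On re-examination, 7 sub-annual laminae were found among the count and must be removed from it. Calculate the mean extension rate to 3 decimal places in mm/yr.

0.702 mm/yr

Correcting the raw count gives 11334 − 7 + 2 = 11329 true varves.
7948.7 mm over 11329 years gives 7948.7 / 11329 ≈ 0.702 mm/yr.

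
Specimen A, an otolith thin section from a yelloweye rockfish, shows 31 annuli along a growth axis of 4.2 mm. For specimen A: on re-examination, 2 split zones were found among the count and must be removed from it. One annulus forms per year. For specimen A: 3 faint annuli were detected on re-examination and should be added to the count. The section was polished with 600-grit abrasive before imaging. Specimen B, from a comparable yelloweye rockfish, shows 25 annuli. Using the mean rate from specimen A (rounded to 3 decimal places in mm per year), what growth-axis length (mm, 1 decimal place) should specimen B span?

3.3 mm

Specimen A: adjusted count: 31 − 2 + 3 = 32 annuli.
A: 4.2 mm over 32 years gives 4.2 / 32 ≈ 0.131 mm/yr.
Length of B = 0.131 × 25 = 3.3 mm.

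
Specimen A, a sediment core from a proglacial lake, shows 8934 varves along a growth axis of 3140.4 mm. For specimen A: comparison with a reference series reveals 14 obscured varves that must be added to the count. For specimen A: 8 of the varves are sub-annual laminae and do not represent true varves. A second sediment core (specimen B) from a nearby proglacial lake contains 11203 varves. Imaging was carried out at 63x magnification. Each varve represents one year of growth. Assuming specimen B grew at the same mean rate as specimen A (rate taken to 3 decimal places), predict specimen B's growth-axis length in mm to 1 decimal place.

Specimen A: after corrections the count is 8934 − 8 + 14 = 8940 varves.
A: Mean rate = 3140.4 mm / 8940 years ≈ 0.351 mm per year.
B's length ≈ 0.351 × 11203 = 3932.3 mm.

3932.3 mm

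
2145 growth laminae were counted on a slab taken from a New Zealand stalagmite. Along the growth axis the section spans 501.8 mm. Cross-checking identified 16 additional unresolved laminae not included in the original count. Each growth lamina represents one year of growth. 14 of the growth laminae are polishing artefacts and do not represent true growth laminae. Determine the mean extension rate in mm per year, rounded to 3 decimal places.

0.234 mm per year

True growth lamina count = 2145 − 14 + 16 = 2147.
501.8 mm over 2147 years gives 501.8 / 2147 ≈ 0.234 mm per year.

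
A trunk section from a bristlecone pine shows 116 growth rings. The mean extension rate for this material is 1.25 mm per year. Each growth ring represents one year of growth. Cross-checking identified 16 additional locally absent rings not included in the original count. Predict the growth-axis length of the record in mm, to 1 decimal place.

165.0 mm

After corrections the count is 116 + 16 = 132 growth rings.
Predicted length = 1.25 mm/year × 132 years = 165.0 mm.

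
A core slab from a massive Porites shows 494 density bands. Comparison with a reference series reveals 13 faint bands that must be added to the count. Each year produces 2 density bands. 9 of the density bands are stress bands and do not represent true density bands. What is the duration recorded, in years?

After corrections the count is 494 − 9 + 13 = 498 density bands.
Dividing by 2 density bands per year: 498 / 2 = 249 years.

249 yr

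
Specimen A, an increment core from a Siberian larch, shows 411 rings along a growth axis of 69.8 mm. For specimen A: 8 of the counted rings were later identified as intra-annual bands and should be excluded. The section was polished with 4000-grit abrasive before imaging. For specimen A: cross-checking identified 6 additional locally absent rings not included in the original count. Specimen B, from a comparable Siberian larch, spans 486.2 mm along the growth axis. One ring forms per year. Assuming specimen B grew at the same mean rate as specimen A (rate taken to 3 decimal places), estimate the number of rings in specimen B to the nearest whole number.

Specimen A: correcting the raw count gives 411 − 8 + 6 = 409 true rings.
A: 69.8 mm over 409 years gives 69.8 / 409 ≈ 0.171 mm/year.
For B, 486.2 / 0.171 = 2843.27 years ≈ 2843 rings.

2843 rings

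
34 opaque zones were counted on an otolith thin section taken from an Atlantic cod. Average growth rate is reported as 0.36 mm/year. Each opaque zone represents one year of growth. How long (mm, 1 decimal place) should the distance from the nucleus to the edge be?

12.2 mm

34 years of growth are recorded.
Predicted length = 0.36 mm/year × 34 years = 12.2 mm.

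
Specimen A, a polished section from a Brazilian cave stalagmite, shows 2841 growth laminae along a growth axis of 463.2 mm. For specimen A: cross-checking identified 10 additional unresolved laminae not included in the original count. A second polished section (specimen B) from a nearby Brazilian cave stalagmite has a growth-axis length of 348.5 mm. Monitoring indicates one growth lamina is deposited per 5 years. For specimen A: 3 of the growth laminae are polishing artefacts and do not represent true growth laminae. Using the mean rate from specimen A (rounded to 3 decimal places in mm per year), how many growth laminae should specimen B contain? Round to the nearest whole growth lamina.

2112 growth laminae

Specimen A: true growth lamina count = 2841 − 3 + 10 = 2848.
Specimen A: at 5 years per growth lamina, 2848 × 5 = 14240 years.
A: Extension rate ≈ 463.2 / 14240 = 0.033 mm per year.
For B, 348.5 / 0.033 = 10560.61 years; at 5 years per growth lamina that is 10560.61 / 5 ≈ 2112 growth laminae.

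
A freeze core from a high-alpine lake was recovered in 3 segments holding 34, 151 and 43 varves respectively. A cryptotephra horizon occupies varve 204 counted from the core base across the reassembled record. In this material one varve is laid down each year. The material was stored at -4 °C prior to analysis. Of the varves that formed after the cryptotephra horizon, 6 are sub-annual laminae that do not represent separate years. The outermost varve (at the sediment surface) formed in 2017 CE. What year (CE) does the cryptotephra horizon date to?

Total varves = 34 + 151 + 43 = 228.
The cryptotephra horizon sits at varve 204 from the core base, so 228 − 204 = 24 varves formed after it.
Removing the 6 false varves leaves 24 − 6 = 18 true varves beyond the cryptotephra horizon.
2017 − 18 = 1999 CE.

1999 CE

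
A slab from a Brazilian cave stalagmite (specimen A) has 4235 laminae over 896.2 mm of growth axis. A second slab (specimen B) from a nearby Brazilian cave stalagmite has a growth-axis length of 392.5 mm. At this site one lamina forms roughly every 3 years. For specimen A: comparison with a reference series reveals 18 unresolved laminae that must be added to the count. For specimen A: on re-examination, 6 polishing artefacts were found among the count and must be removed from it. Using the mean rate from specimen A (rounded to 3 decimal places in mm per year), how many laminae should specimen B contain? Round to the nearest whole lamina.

Specimen A: adjusted count: 4235 − 6 + 18 = 4247 laminae.
Specimen A: at 3 years per lamina, 4247 × 3 = 12741 years.
A: Mean rate = 896.2 mm / 12741 years ≈ 0.070 mm/year.
Specimen B: 392.5 mm / 0.070 mm per year = 5607.14 years; at 3 years per lamina that is 5607.14 / 3 ≈ 1869 laminae.

1869 laminae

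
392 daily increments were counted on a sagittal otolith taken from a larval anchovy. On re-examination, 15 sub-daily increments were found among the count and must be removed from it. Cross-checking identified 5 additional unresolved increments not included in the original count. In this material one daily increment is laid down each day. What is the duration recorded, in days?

382 d

Adjusted count: 392 − 15 + 5 = 382 daily increments.
One daily increment per day makes the duration 382 days.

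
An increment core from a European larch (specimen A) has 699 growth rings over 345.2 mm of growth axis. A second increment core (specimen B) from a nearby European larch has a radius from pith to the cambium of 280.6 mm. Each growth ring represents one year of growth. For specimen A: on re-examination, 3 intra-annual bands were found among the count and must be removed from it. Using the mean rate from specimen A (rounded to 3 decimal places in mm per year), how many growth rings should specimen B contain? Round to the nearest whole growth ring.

Specimen A: adjusted count: 699 − 3 = 696 growth rings.
A: Extension rate ≈ 345.2 / 696 = 0.496 mm/year.
Specimen B: 280.6 mm / 0.496 mm per year = 565.73 years ≈ 566 growth rings.

566 growth rings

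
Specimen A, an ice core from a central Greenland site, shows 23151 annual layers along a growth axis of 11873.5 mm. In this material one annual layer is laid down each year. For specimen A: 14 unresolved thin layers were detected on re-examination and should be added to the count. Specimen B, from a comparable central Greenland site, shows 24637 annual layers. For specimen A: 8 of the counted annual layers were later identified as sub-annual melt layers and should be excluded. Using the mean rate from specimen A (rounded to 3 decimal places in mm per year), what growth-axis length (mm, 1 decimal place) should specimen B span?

12638.8 mm

Specimen A: adjusted count: 23151 − 8 + 14 = 23157 annual layers.
A: Extension rate ≈ 11873.5 / 23157 = 0.513 mm per year.
Length of B = 0.513 × 24637 = 12638.8 mm.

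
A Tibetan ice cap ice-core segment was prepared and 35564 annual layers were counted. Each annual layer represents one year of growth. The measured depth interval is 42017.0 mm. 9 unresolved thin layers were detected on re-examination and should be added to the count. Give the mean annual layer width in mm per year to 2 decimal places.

1.18 mm per year

Correcting the raw count gives 35564 + 9 = 35573 true annual layers.
Mean rate = 42017.0 mm / 35573 years ≈ 1.18 mm per year.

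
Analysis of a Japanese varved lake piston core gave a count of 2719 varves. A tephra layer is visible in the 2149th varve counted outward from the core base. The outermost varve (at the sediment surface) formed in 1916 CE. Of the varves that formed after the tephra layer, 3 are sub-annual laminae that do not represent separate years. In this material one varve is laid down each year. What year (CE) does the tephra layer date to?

Between varve 2149 and the sediment surface there are 2719 − 2149 = 570 varves.
Excluding 3 false varves: 570 − 3 = 567.
The varve at the sediment surface is 1916 CE, so the tephra layer dates to 1916 − 567 = 1349 CE.

1349 CE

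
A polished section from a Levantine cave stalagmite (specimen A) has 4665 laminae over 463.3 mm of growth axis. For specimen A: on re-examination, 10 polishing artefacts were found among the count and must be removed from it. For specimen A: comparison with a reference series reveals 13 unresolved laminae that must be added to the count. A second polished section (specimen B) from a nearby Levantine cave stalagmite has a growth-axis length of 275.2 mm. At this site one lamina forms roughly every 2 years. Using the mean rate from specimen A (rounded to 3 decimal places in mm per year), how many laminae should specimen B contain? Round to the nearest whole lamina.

2752 laminae

Specimen A: adjusted count: 4665 − 10 + 13 = 4668 laminae.
Specimen A: multiplying by 2 years per lamina: 4668 × 2 = 9336 years.
A: Extension rate ≈ 463.3 / 9336 = 0.050 mm per year.
B spans 275.2 / 0.050 = 5504.00 years; at 2 years per lamina that is 5504.00 / 2 ≈ 2752 laminae.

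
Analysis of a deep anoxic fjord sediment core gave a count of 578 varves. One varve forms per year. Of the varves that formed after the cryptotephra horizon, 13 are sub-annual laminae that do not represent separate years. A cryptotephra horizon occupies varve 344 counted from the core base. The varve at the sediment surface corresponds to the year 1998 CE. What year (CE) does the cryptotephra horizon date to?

578 − 344 = 234 varves lie beyond the cryptotephra horizon toward the sediment surface.
Removing the 13 false varves leaves 234 − 13 = 221 true varves beyond the cryptotephra horizon.
The varve at the sediment surface is 1998 CE, so the cryptotephra horizon dates to 1998 − 221 = 1777 CE.

1777 CE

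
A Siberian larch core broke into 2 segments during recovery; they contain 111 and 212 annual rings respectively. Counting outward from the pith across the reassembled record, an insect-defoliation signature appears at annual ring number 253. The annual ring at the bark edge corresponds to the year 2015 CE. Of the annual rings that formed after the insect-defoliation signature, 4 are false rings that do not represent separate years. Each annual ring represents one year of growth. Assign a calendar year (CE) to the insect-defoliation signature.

Total annual rings = 111 + 212 = 323.
323 − 253 = 70 annual rings lie beyond the insect-defoliation signature toward the bark edge.
70 − 4 false = 66 true annual rings after the insect-defoliation signature.
The annual ring at the bark edge is 2015 CE, so the insect-defoliation signature dates to 2015 − 66 = 1949 CE.

1949 CE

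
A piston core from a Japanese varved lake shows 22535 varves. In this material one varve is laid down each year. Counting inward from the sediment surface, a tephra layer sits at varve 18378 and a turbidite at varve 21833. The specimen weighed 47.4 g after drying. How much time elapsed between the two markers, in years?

The two markers are separated by 21833 − 18378 = 3455 varves.
That is 3455 years at one varve per year.

3455 yr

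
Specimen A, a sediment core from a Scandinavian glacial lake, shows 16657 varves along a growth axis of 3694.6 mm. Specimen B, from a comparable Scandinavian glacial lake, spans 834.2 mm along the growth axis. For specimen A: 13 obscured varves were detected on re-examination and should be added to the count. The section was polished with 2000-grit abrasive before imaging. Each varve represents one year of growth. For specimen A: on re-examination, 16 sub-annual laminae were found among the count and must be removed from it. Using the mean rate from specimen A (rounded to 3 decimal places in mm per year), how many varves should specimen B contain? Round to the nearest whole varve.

3758 varves

Specimen A: after corrections the count is 16657 − 16 + 13 = 16654 varves.
A: Mean rate = 3694.6 mm / 16654 years ≈ 0.222 mm/yr.
For B, 834.2 / 0.222 = 3757.66 years ≈ 3758 varves.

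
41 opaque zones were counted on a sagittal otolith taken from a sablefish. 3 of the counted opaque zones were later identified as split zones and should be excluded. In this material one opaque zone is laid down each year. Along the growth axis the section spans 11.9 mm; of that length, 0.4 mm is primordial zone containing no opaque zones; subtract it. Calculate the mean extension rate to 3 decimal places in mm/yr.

0.303 mm/yr

After corrections the count is 41 − 3 = 38 opaque zones.
Net length = 11.9 − 0.4 = 11.5 mm.
11.5 mm over 38 years gives 11.5 / 38 ≈ 0.303 mm/yr.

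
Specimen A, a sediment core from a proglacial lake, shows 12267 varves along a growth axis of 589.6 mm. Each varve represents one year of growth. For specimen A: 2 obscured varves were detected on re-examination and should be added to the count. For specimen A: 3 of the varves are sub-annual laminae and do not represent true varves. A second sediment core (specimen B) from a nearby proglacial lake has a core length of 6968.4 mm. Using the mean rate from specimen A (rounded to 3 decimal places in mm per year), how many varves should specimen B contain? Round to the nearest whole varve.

Specimen A: correcting the raw count gives 12267 − 3 + 2 = 12266 true varves.
A: Mean rate = 589.6 mm / 12266 years ≈ 0.048 mm/year.
B spans 6968.4 / 0.048 = 145175.00 years ≈ 145175 varves.

145175 varves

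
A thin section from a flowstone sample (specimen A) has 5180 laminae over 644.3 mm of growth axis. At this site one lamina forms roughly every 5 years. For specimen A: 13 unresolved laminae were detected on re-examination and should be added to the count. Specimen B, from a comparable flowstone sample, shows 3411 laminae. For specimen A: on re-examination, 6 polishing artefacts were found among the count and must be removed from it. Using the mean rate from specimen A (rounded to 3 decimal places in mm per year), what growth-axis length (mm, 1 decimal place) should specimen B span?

Specimen A: true lamina count = 5180 − 6 + 13 = 5187.
Specimen A: multiplying by 5 years per lamina: 5187 × 5 = 25935 years.
A: Extension rate ≈ 644.3 / 25935 = 0.025 mm/yr.
Specimen B: at 5 years per lamina, 3411 × 5 = 17055 years. B's length ≈ 0.025 × 17055 = 426.4 mm.

426.4 mm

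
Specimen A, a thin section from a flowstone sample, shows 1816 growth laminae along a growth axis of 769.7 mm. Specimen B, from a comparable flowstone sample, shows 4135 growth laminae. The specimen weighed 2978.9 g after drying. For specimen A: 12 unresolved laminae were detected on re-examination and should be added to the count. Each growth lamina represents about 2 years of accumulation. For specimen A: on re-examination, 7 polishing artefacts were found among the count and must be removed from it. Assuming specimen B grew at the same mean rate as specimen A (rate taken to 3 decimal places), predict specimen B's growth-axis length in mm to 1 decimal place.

1745.0 mm

Specimen A: true growth lamina count = 1816 − 7 + 12 = 1821.
Specimen A: 1821 growth laminae at 2 years each span 1821 × 2 = 3642 years.
A: Extension rate ≈ 769.7 / 3642 = 0.211 mm/year.
Specimen B: 4135 growth laminae at 2 years each span 4135 × 2 = 8270 years. For B, 0.211 mm/year × 8270 years = 1745.0 mm.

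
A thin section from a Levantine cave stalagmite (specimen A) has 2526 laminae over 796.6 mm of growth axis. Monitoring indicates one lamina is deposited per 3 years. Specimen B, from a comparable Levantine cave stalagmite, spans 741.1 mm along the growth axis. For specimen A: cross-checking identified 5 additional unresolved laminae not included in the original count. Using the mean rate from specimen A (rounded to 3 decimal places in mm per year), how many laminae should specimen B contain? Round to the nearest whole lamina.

2353 laminae

Specimen A: adjusted count: 2526 + 5 = 2531 laminae.
Specimen A: 2531 laminae at 3 years each span 2531 × 3 = 7593 years.
A: Mean rate = 796.6 mm / 7593 years ≈ 0.105 mm/year.
For B, 741.1 / 0.105 = 7058.10 years; at 3 years per lamina that is 7058.10 / 3 ≈ 2353 laminae.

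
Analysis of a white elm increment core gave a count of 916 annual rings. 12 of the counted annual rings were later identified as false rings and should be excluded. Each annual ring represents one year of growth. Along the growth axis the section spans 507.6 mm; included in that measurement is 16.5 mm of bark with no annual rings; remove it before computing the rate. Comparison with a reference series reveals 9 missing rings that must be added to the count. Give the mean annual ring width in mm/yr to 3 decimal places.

0.538 mm/yr

Correcting the raw count gives 916 − 12 + 9 = 913 true annual rings.
Net length = 507.6 − 16.5 = 491.1 mm.
Mean rate = 491.1 mm / 913 years ≈ 0.538 mm/yr.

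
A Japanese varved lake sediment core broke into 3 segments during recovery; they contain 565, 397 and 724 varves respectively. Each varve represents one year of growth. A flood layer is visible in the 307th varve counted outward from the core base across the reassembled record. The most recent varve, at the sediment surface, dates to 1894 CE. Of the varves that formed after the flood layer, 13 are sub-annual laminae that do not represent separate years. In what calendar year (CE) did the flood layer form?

528 CE

Total varves = 565 + 397 + 724 = 1686.
1686 − 307 = 1379 varves lie beyond the flood layer toward the sediment surface.
Removing the 13 false varves leaves 1379 − 13 = 1366 true varves beyond the flood layer.
The varve at the sediment surface is 1894 CE, so the flood layer dates to 1894 − 1366 = 528 CE.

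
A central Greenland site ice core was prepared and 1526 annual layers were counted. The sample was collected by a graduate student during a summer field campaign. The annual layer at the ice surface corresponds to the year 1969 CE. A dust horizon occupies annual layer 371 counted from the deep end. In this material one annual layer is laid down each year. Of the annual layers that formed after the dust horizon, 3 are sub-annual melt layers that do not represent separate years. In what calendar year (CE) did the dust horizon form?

1526 − 371 = 1155 annual layers lie beyond the dust horizon toward the ice surface.
1155 − 3 false = 1152 true annual layers after the dust horizon.
The annual layer at the ice surface is 1969 CE, so the dust horizon dates to 1969 − 1152 = 817 CE.

817 CE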